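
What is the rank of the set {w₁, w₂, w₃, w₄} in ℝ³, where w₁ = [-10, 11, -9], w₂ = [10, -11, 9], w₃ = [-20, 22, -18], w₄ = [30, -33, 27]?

Put the 3×4 matrix [w₁|w₂|w₃|w₄] into echelon form.
There is 1 pivot column, so rank = 1.
(With 4 elements in a 3-dimensional space the rank is at most 3.)

rank 1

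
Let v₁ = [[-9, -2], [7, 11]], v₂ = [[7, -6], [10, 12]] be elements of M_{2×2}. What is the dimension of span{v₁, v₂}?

2

Use coordinates relative to {E₁₁, E₁₂, E₂₁, E₂₂}.
Apply Gaussian elimination to the matrix whose rows are v₁, v₂.
Reduction leaves 2 leading entries, giving rank 2.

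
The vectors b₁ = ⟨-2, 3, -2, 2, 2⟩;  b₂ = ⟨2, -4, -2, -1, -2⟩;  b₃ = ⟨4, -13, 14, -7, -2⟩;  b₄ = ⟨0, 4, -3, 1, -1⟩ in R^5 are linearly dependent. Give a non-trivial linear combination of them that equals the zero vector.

Row-reduce the matrix with b₁, b₂, b₃, b₄ as columns; the null space gives the coefficients.
A generator of the null space is (3, 1, 1, 2).

3b₁ + b₂ + b₃ + 2b₄ = 0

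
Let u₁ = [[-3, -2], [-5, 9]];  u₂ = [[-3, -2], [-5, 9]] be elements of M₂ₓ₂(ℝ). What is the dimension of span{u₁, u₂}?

Use coordinates relative to {E₁₁, E₁₂, E₂₁, E₂₂}.
Form the matrix with u₁, u₂ as columns and reduce.
Exactly 1 pivot survives; hence the rank is 1.

1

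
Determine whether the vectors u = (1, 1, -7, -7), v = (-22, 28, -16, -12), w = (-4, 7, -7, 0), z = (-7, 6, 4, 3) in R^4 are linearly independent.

linearly dependent

The matrix [u|v|w|z] has determinant 0.
A zero determinant means the columns are linearly dependent.
Indeed 3u - v + w + 3z = 0.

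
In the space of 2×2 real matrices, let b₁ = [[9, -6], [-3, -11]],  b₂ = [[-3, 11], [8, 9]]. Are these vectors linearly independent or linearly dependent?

linearly independent

Take coordinates with respect to the standard basis {E₁₁, E₁₂, E₂₁, E₂₂}.
Row-reduce the matrix whose columns are b₁, b₂.
The reduction yields 2 nonzero rows, so the rank is 2.
Since rank = 2 (the number of vectors), the set is linearly independent.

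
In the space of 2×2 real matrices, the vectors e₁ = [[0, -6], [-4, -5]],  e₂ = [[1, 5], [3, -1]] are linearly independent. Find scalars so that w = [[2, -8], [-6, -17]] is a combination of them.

Work in coordinates with respect to the standard basis {E₁₁, E₁₂, E₂₁, E₂₂}.
Set up the augmented matrix [e₁ | e₂ | w] and row-reduce.
Row-reducing the augmented matrix gives the unique coefficients (c₁, c₂) = (3, 2).

w = 3e₁ + 2e₂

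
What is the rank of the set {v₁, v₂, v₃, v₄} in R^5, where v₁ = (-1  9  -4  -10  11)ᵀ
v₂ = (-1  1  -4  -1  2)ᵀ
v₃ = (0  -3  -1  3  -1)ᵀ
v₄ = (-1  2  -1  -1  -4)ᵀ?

Row-reduce the 4×5 matrix with these as rows.
Reduction leaves 3 leading entries, giving rank 3.

rank 3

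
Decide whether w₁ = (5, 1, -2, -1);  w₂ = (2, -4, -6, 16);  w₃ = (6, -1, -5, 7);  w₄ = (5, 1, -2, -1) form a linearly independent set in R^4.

linearly dependent

Form the 4×4 matrix with these as columns; its determinant is 0.
A zero determinant means the columns are linearly dependent.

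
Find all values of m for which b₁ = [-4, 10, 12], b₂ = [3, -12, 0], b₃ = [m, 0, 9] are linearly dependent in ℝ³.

m = -9/8

Place the vectors as rows of a 3×3 matrix; dependence ⇔ determinant zero.
Expanding, det = 144*m + 162.
This vanishes exactly when m = -9/8.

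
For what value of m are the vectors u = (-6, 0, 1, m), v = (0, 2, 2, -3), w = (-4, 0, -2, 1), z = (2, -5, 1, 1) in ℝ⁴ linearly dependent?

m = -33/10

Place the vectors as rows of a 4×4 matrix; dependence ⇔ determinant zero.
Cofactor expansion gives det = -40*m - 132.
Solving -40*m - 132 = 0 yields m = -33/10.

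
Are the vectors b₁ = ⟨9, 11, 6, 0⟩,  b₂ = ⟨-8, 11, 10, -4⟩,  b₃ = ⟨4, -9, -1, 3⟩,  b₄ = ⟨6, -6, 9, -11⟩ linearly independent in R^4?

Form the 4×4 matrix with these as columns; its determinant is -17606.
A nonzero determinant means the columns are linearly independent.

linearly independent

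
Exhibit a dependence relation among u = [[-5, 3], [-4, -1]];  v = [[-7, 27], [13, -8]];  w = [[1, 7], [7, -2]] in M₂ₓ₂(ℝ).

Take coordinates with respect to {E₁₁, E₁₂, E₂₁, E₂₂}.
Set up α₁u + … + α₃w = 0 and solve the homogeneous system.
The free variable yields coefficients (2, -1, 3) (any nonzero multiple also works).

2u - v + 3w = 0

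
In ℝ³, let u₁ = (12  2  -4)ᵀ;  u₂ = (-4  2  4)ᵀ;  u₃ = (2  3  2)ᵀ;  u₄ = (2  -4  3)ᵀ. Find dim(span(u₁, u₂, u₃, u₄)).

dim = 3

Row-reduce the 4×3 matrix with these as rows.
There are 3 pivot columns, so rank = 3.
(With 4 elements in a 3-dimensional space the rank is at most 3.)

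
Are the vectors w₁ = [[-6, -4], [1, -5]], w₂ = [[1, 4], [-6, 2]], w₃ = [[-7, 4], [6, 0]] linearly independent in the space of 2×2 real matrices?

Take coordinates with respect to the standard basis {E₁₁, E₁₂, E₂₁, E₂₂}.
Row-reduce the matrix whose columns are w₁, w₂, w₃.
The reduction yields 3 nonzero rows, so the rank is 3.
Since rank = 3 (the number of vectors), the set is linearly independent.

linearly independent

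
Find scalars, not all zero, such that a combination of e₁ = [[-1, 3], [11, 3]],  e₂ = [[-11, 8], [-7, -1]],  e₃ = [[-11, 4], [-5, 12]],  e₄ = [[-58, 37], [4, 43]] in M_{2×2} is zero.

3e₁ + 2e₂ + 3e₃ - e₄ = 0

Write each element as a vector in ℝ⁴ using {E₁₁, E₁₂, E₂₁, E₂₂}.
Set up α₁e₁ + … + α₄e₄ = 0 and solve the homogeneous system.
A generator of the null space is (3, 2, 3, -1).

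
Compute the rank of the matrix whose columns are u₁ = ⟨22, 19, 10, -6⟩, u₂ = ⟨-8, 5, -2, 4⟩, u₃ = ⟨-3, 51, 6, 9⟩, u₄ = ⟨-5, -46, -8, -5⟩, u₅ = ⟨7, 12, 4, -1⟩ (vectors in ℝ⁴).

Apply Gaussian elimination to the matrix whose rows are u₁, u₂, u₃, u₄, u₅.
There are 2 pivot columns, so rank = 2.
(With 5 elements in a 4-dimensional space the rank is at most 4.)

2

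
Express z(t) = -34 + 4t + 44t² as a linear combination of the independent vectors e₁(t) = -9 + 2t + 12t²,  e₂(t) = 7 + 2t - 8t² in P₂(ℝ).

z = 3e₁ - e₂

Identify each element with its coordinate vector in ℝ³ via {1, t, t²}.
Since e₁, e₂ are independent, the coefficients expressing z are uniquely determined by a linear system.
Row-reducing the augmented matrix gives the unique coefficients (a₁, a₂) = (3, -1).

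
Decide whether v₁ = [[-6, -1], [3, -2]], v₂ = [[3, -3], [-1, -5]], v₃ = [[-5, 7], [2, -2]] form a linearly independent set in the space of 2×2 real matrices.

linearly independent

Write each element as a coordinate vector in ℝ⁴ using {E₁₁, E₁₂, E₂₁, E₂₂}.
Place the vectors as rows of a 3×4 matrix and reduce to echelon form.
The reduction yields 3 nonzero rows, so the rank is 3.
Since rank = 3 (the number of vectors), the set is linearly independent.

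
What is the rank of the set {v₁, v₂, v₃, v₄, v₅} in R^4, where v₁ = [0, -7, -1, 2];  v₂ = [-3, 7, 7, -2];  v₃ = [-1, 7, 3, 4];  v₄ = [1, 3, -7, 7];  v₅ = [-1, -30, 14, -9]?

4

Apply Gaussian elimination to the matrix whose rows are v₁, v₂, v₃, v₄, v₅.
The echelon form has 4 nonzero rows, so the rank is 4.
(With 5 elements in a 4-dimensional space the rank is at most 4.)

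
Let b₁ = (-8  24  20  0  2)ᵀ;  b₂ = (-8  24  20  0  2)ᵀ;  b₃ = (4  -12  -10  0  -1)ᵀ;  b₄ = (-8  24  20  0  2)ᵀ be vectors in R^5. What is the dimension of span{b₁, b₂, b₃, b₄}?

1

Form the matrix with b₁, b₂, b₃, b₄ as columns and reduce.
Exactly 1 pivot survives; hence the rank is 1.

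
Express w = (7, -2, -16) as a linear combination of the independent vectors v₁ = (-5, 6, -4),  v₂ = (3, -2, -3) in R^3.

w = v₁ + 4v₂

Solve the system with v₁, v₂ as columns and w as the right-hand side.
Back-substitution yields (c₁, c₂) = (1, 4).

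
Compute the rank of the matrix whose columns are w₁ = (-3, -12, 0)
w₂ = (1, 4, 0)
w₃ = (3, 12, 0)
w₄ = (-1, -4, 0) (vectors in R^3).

rank 1

Form the matrix with w₁, w₂, w₃, w₄ as columns and reduce.
Reduction leaves 1 leading entry, giving rank 1.
(With 4 elements in a 3-dimensional space the rank is at most 3.)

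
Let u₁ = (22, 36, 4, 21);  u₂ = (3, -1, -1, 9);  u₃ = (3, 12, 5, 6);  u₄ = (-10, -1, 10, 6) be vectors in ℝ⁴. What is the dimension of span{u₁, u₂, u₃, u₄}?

dim = 3

Apply Gaussian elimination to the matrix whose rows are u₁, u₂, u₃, u₄.
There are 3 pivot columns, so rank = 3.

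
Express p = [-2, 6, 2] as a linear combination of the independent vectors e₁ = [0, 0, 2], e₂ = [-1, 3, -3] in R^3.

p = 4e₁ + 2e₂

Set up the augmented matrix [e₁ | e₂ | p] and row-reduce.
The system has the unique solution (α₁, α₂) = (4, 2).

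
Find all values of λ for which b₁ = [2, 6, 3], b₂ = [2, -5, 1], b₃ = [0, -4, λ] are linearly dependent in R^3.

λ = -8/11

The set is linearly dependent precisely when det[b₁; b₂; b₃] = 0.
The determinant works out to -22*λ - 16.
Setting this to zero gives λ = -8/11.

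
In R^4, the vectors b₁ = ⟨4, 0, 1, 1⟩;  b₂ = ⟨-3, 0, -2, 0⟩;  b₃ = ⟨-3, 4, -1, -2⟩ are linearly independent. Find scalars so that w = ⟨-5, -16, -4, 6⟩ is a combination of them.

w = -2b₁ + 3b₂ - 4b₃

Since b₁, b₂, b₃ are independent, the coefficients expressing w are uniquely determined by a linear system.
The system has the unique solution (c₁, c₂, c₃) = (-2, 3, -4).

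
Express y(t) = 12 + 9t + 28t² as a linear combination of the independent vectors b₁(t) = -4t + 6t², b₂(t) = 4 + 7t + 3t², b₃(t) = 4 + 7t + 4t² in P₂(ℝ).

Work in coordinates with respect to the standard basis {1, t, t²}.
Set up the augmented matrix [b₁ | b₂ | b₃ | y] and row-reduce.
Row-reducing the augmented matrix gives the unique coefficients (c₁, c₂, c₃) = (3, 2, 1).

y = 3b₁ + 2b₂ + b₃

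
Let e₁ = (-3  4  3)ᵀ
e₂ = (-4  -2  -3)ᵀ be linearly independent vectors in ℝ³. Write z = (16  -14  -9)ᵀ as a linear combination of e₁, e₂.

z = -4e₁ - e₂

Since e₁, e₂ are independent, the coefficients expressing z are uniquely determined by a linear system.
Back-substitution yields (c₁, c₂) = (-4, -1).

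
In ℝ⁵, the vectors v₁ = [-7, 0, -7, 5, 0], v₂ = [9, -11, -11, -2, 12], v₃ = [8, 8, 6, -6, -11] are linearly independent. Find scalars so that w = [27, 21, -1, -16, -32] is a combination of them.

w = 2v₁ + v₂ + 4v₃

Since v₁, v₂, v₃ are independent, the coefficients expressing w are uniquely determined by a linear system.
The system has the unique solution (a₁, a₂, a₃) = (2, 1, 4).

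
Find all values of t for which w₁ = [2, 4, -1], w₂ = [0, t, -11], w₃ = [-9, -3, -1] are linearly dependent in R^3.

t = 30

The vectors are dependent exactly when the determinant of the matrix with rows w₁, w₂, w₃ vanishes.
Cofactor expansion gives det = 330 - 11*t.
This vanishes exactly when t = 30.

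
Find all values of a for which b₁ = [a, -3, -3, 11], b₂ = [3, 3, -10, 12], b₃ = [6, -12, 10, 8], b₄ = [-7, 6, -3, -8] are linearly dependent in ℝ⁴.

a = -17/2

Dependence holds iff the 4×4 matrix [b₁ b₂ b₃ b₄] is singular.
The determinant works out to 24*a + 204.
This vanishes exactly when a = -17/2.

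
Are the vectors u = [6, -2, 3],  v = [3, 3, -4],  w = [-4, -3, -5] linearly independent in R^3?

linearly independent

Form the 3×3 matrix with these as columns; its determinant is -215.
A nonzero determinant means the columns are linearly independent.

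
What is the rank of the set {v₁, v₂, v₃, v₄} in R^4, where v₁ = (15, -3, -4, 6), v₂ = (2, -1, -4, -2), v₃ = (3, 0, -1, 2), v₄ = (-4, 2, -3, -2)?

Apply Gaussian elimination to the matrix whose rows are v₁, v₂, v₃, v₄.
Exactly 3 pivots survive; hence the rank is 3.

3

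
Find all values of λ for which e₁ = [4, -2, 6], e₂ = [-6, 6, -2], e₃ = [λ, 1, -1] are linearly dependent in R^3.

Dependence holds iff the 3×3 matrix [e₁ e₂ e₃] is singular.
Expanding, det = -32*λ - 40.
Solving -32*λ - 40 = 0 yields λ = -5/4.

λ = -5/4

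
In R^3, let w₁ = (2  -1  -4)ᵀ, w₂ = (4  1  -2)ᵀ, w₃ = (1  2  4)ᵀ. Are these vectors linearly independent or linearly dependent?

Form the 3×3 matrix with these as columns; its determinant is 6.
A nonzero determinant means the columns are linearly independent.

linearly independent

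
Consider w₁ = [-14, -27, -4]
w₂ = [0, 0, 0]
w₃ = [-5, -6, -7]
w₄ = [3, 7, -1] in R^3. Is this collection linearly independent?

linearly dependent

There are 4 vectors in a 3-dimensional space, so they cannot be linearly independent.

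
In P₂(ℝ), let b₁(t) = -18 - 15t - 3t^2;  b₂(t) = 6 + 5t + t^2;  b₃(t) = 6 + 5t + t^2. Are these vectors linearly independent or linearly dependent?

linearly dependent

Take coordinates with respect to the standard basis {1, t, t^2}.
One vector is a scalar multiple of another, so the set is dependent.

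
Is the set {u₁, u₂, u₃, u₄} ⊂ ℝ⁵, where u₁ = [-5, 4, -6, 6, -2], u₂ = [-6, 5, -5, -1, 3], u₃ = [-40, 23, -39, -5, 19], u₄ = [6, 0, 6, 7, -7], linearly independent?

linearly dependent

Place the vectors as rows of a 4×5 matrix and reduce to echelon form.
The reduction yields 3 nonzero rows, so the rank is 3.
Since rank 3 < 4, the set is linearly dependent.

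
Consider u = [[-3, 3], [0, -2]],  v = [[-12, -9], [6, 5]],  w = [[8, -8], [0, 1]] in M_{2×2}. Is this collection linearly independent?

Write each element as a coordinate vector in ℝ⁴ using {E₁₁, E₁₂, E₂₁, E₂₂}.
Place the vectors as rows of a 3×4 matrix and reduce to echelon form.
The reduction yields 3 nonzero rows, so the rank is 3.
Since rank = 3 (the number of vectors), the set is linearly independent.

linearly independent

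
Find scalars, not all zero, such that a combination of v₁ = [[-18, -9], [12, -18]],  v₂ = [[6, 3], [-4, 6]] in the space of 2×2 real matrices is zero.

Pass to coordinate vectors relative to the basis {E₁₁, E₁₂, E₂₁, E₂₂}.
Write the vectors as columns of a matrix and find a nonzero vector in its null space.
One solution (up to scaling) is (1, 3).

v₁ + 3v₂ = 0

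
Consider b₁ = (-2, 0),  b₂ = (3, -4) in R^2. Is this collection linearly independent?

Row-reduce the matrix whose columns are b₁, b₂.
The reduction yields 2 nonzero rows, so the rank is 2.
Since rank = 2 (the number of vectors), the set is linearly independent.

linearly independent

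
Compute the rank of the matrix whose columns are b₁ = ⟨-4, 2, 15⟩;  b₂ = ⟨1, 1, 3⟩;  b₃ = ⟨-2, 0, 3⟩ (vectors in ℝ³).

2

Apply Gaussian elimination to the matrix whose rows are b₁, b₂, b₃.
Exactly 2 pivots survive; hence the rank is 2.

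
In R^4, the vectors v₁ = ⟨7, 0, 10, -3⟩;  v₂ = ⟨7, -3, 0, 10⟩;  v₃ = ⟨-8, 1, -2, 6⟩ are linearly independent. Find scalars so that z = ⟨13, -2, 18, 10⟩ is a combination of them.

Write z = α₁v₁ + … + α₃v₃ and equate components.
Row-reducing the augmented matrix gives the unique coefficients (α₁, α₂, α₃) = (2, 1, 1).

z = 2v₁ + v₂ + v₃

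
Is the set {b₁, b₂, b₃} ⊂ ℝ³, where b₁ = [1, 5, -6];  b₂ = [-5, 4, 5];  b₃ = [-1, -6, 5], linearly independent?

linearly independent

Place the vectors as rows of a 3×3 matrix and reduce to echelon form.
The reduction yields 3 nonzero rows, so the rank is 3.
Since rank = 3 (the number of vectors), the set is linearly independent.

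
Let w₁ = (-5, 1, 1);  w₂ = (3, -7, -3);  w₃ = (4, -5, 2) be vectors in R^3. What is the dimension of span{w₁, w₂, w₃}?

dim = 3

Apply Gaussian elimination to the matrix whose rows are w₁, w₂, w₃.
Exactly 3 pivots survive; hence the rank is 3.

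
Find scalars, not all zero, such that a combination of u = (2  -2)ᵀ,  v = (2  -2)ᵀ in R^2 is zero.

Row-reduce the matrix with u, v as columns; the null space gives the coefficients.
One solution (up to scaling) is (1, -1).

u - v = 0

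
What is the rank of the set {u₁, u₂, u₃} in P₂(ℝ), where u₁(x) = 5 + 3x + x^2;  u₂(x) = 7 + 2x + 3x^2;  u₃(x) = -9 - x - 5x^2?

Represent each element by its coordinate vector in ℝ³.
Put the 3×3 matrix [u₁|u₂|u₃] into echelon form.
There are 2 pivot columns, so rank = 2.

rank 2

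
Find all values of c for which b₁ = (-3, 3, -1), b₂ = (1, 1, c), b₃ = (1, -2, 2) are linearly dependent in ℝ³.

c = -3

Dependence holds iff the 3×3 matrix [b₁ b₂ b₃] is singular.
Cofactor expansion gives det = -3*c - 9.
Solving -3*c - 9 = 0 yields c = -3.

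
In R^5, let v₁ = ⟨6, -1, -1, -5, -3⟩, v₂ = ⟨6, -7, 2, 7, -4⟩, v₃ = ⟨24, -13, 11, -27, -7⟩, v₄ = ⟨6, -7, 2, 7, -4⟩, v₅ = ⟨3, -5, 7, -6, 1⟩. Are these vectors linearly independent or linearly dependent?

linearly dependent

Two of the vectors are equal, giving an immediate dependence.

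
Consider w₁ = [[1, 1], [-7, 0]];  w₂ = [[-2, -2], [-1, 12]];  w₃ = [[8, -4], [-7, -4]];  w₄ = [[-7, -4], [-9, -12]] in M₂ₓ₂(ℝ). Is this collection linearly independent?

Take coordinates with respect to the standard basis {E₁₁, E₁₂, E₂₁, E₂₂}.
Place the vectors as rows of a 4×4 matrix and reduce to echelon form.
The reduction yields 4 nonzero rows, so the rank is 4.
Since rank = 4 (the number of vectors), the set is linearly independent.

linearly independent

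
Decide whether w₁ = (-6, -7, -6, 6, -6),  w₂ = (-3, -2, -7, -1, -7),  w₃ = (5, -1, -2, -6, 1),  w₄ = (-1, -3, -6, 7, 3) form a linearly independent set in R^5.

Row-reduce the matrix whose columns are w₁, w₂, w₃, w₄.
The reduction yields 4 nonzero rows, so the rank is 4.
Since rank = 4 (the number of vectors), the set is linearly independent.

linearly independent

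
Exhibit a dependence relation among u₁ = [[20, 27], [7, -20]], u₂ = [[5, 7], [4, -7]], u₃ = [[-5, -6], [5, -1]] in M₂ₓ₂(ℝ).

Write each element as a vector in ℝ⁴ using {E₁₁, E₁₂, E₂₁, E₂₂}.
Set up α₁u₁ + … + α₃u₃ = 0 and solve the homogeneous system.
The free variable yields coefficients (1, -3, 1) (any nonzero multiple also works).

u₁ - 3u₂ + u₃ = 0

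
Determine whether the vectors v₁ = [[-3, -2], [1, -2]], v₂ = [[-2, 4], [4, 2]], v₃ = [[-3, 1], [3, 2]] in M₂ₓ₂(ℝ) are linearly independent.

linearly independent

Take coordinates with respect to the standard basis {E₁₁, E₁₂, E₂₁, E₂₂}.
Row-reduce the matrix whose columns are v₁, v₂, v₃.
The reduction yields 3 nonzero rows, so the rank is 3.
Since rank = 3 (the number of vectors), the set is linearly independent.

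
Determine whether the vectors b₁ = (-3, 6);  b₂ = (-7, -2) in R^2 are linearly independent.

Row-reduce the matrix whose columns are b₁, b₂.
The reduction yields 2 nonzero rows, so the rank is 2.
Since rank = 2 (the number of vectors), the set is linearly independent.

linearly independent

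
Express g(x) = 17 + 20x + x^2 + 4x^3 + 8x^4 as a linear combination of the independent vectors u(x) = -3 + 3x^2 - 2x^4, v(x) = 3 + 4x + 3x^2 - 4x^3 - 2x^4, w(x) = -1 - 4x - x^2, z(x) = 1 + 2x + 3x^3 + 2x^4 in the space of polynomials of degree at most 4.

g = -2u + 2v - w + 4z

Identify each element with its coordinate vector in ℝ⁵ via {1, x, …, x^4}.
Solve the system with u, v, w, z as columns and g as the right-hand side.
Back-substitution yields (α₁, …, α₄) = (-2, 2, -1, 4).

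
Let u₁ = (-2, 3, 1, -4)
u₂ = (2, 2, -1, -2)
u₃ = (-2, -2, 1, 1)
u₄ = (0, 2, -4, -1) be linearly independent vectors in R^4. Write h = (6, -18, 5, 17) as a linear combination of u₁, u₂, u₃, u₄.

h = -4u₁ + 2u₂ + 3u₃ - 2u₄

Solve the system with u₁, u₂, u₃, u₄ as columns and h as the right-hand side.
Row-reducing the augmented matrix gives the unique coefficients (a₁, …, a₄) = (-4, 2, 3, -2).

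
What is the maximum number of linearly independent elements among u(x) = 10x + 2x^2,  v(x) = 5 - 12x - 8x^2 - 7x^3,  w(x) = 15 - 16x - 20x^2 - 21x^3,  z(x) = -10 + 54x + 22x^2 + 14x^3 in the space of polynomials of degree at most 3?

Use coordinates relative to {1, x, …, x^3}.
Form the matrix with u, v, w, z as columns and reduce.
Reduction leaves 2 leading entries, giving rank 2.

2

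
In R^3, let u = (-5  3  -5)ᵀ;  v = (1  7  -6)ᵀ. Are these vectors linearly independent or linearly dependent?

linearly independent

Place the vectors as rows of a 2×3 matrix and reduce to echelon form.
The reduction yields 2 nonzero rows, so the rank is 2.
Since rank = 2 (the number of vectors), the set is linearly independent.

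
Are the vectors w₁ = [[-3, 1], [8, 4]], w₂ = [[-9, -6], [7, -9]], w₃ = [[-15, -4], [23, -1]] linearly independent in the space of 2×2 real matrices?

Write each element as a coordinate vector in ℝ⁴ using {E₁₁, E₁₂, E₂₁, E₂₂}.
Row-reduce the matrix whose columns are w₁, w₂, w₃.
The reduction yields 2 nonzero rows, so the rank is 2.
Since rank 2 < 3, the set is linearly dependent.
Indeed 2w₁ + w₂ - w₃ = 0.

linearly dependent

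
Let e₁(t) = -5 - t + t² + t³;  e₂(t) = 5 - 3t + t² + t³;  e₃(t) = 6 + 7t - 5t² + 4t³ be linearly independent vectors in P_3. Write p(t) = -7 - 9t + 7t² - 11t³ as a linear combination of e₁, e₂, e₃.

p = -2e₁ - e₂ - 2e₃

Identify each element with its coordinate vector in ℝ⁴ via {1, t, …, t³}.
Set up the augmented matrix [e₁ | e₂ | e₃ | p] and row-reduce.
Back-substitution yields (a₁, a₂, a₃) = (-2, -1, -2).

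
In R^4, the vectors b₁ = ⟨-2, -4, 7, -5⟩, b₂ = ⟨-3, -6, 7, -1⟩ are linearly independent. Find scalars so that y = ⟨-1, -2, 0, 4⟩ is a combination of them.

Solve the system with b₁, b₂ as columns and y as the right-hand side.
Row-reducing the augmented matrix gives the unique coefficients (α₁, α₂) = (-1, 1).

y = -b₁ + b₂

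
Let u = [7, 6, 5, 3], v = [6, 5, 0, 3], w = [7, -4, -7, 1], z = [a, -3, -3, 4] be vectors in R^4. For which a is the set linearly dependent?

The set is linearly dependent precisely when det[u; v; w; z] = 0.
The determinant works out to 64*a - 1344.
Setting this to zero gives a = 21.

a = 21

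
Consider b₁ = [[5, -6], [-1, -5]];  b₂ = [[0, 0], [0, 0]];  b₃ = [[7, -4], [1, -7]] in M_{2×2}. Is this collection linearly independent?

Write each element as a coordinate vector in ℝ⁴ using {E₁₁, E₁₂, E₂₁, E₂₂}.
One of the vectors is the zero vector, so the set is linearly dependent.

linearly dependent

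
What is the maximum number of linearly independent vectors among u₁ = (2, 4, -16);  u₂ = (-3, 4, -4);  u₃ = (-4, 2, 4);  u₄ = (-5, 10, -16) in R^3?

Form the matrix with u₁, u₂, u₃, u₄ as columns and reduce.
Exactly 2 pivots survive; hence the rank is 2.
(With 4 elements in a 3-dimensional space the rank is at most 3.)

2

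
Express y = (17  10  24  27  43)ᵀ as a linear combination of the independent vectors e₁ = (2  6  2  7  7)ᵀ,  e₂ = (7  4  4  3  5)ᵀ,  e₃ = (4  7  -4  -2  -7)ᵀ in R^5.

y = 2e₁ + 3e₂ - 2e₃

Since e₁, e₂, e₃ are independent, the coefficients expressing y are uniquely determined by a linear system.
Back-substitution yields (a₁, a₂, a₃) = (2, 3, -2).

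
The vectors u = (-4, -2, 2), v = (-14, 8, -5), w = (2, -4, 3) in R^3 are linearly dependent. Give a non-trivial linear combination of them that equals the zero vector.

Solve the homogeneous system with u, v, w as columns by row-reducing the coefficient matrix.
The free variable yields coefficients (2, -1, -3) (any nonzero multiple also works).

2u - v - 3w = 0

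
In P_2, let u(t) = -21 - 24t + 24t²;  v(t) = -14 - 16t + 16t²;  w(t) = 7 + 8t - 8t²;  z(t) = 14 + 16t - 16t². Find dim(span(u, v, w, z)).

1

Use coordinates relative to {1, t, t²}.
Row-reduce the 4×3 matrix with these as rows.
Reduction leaves 1 leading entry, giving rank 1.
(With 4 elements in a 3-dimensional space the rank is at most 3.)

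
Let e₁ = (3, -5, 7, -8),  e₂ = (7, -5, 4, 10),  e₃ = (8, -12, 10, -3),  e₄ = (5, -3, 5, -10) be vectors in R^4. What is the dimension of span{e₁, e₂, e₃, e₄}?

Row-reduce the 4×4 matrix with these as rows.
The echelon form has 4 nonzero rows, so the rank is 4.

dim = 4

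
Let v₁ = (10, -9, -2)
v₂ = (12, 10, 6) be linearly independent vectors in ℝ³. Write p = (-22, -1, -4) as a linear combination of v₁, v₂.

p = -v₁ - v₂

Solve the system with v₁, v₂ as columns and p as the right-hand side.
The system has the unique solution (α₁, α₂) = (-1, -1).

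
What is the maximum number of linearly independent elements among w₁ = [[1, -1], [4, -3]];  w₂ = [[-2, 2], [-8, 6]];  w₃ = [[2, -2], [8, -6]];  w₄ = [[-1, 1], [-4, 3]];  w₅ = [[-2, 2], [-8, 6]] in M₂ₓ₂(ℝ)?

1

Use coordinates relative to {E₁₁, E₁₂, E₂₁, E₂₂}.
Form the matrix with w₁, w₂, w₃, w₄, w₅ as columns and reduce.
Reduction leaves 1 leading entry, giving rank 1.
(With 5 elements in a 4-dimensional space the rank is at most 4.)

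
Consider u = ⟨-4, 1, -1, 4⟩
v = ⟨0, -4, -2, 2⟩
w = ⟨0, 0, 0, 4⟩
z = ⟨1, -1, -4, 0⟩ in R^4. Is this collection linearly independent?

Form the 4×4 matrix with these as columns; its determinant is 248.
A nonzero determinant means the columns are linearly independent.

linearly independent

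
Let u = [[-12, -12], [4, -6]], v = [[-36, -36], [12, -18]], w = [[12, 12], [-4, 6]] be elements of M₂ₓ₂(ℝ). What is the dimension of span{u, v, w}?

Represent each element by its coordinate vector in ℝ⁴.
Put the 4×3 matrix [u|v|w] into echelon form.
Exactly 1 pivot survives; hence the rank is 1.

dim = 1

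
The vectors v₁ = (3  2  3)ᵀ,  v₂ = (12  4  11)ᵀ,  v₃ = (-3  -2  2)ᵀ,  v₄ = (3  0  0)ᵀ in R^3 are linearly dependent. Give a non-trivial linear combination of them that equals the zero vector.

Write the vectors as columns of a matrix and find a nonzero vector in its null space.
A generator of the null space is (3, -1, 1, 2).

3v₁ - v₂ + v₃ + 2v₄ = 0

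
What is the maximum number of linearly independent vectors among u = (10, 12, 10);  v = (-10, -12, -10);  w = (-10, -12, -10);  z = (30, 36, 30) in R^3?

1

Row-reduce the 4×3 matrix with these as rows.
The echelon form has 1 nonzero row, so the rank is 1.
(With 4 elements in a 3-dimensional space the rank is at most 3.)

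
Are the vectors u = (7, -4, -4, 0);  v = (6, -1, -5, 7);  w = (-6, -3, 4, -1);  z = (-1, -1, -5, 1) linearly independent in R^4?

linearly independent

The matrix [u|v|w|z] has determinant 1626.
A nonzero determinant means the columns are linearly independent.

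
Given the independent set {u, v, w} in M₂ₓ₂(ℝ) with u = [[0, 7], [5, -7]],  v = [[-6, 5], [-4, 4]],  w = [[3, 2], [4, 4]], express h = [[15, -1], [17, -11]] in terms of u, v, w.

Work in coordinates with respect to the standard basis {E₁₁, E₁₂, E₂₁, E₂₂}.
Since u, v, w are independent, the coefficients expressing h are uniquely determined by a linear system.
Back-substitution yields (α₁, α₂, α₃) = (1, -2, 1).

h = u - 2v + w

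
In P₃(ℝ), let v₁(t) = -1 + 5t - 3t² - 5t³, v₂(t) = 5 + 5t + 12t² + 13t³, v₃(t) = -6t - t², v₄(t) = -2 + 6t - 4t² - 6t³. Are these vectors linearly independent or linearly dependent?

linearly dependent

Write each element as a coordinate vector in ℝ⁴ using {1, t, …, t³}.
Form the 4×4 matrix with these as columns; its determinant is 0.
A zero determinant means the columns are linearly dependent.
Indeed v₁ - v₂ - 3v₃ - 3v₄ = 0.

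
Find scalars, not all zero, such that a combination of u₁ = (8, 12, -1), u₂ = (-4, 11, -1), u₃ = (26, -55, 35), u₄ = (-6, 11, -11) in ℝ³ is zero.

2u₂ + u₃ + 3u₄ = 0

Write the vectors as columns of a matrix and find a nonzero vector in its null space.
The free variable yields coefficients (0, 2, 1, 3) (any nonzero multiple also works).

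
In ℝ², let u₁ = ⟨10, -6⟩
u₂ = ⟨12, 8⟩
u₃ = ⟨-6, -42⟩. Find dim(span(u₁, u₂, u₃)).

dim = 2

Put the 2×3 matrix [u₁|u₂|u₃] into echelon form.
The echelon form has 2 nonzero rows, so the rank is 2.
(With 3 elements in a 2-dimensional space the rank is at most 2.)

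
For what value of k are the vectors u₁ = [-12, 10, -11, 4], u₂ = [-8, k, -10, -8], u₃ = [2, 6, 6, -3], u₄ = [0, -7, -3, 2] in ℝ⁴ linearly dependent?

k = 58

Place the vectors as rows of a 4×4 matrix; dependence ⇔ determinant zero.
The determinant works out to 928 - 16*k.
Solving 928 - 16*k = 0 yields k = 58.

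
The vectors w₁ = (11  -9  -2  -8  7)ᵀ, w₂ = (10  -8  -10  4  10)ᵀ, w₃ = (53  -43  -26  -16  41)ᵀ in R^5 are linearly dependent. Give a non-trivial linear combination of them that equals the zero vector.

Set up α₁w₁ + … + α₃w₃ = 0 and solve the homogeneous system.
A generator of the null space is (3, 2, -1).

3w₁ + 2w₂ - w₃ = 0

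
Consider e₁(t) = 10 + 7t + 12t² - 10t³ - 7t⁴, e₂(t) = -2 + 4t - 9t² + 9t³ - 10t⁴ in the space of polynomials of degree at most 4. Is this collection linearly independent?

Write each element as a coordinate vector in ℝ⁵ using {1, t, …, t⁴}.
Row-reduce the matrix whose columns are e₁, e₂.
The reduction yields 2 nonzero rows, so the rank is 2.
Since rank = 2 (the number of vectors), the set is linearly independent.

linearly independent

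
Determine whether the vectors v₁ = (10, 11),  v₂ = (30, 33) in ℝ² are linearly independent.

linearly dependent

One vector is a scalar multiple of another, so the set is dependent.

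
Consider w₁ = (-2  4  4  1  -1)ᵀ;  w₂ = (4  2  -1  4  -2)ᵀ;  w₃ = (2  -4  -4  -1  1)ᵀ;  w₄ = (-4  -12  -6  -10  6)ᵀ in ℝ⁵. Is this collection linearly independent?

Row-reduce the matrix whose columns are w₁, w₂, w₃, w₄.
The reduction yields 2 nonzero rows, so the rank is 2.
Since rank 2 < 4, the set is linearly dependent.

linearly dependent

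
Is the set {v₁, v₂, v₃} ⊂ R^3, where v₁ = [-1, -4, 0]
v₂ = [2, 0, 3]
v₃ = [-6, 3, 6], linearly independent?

linearly independent

Place the vectors as rows of a 3×3 matrix and reduce to echelon form.
The reduction yields 3 nonzero rows, so the rank is 3.
Since rank = 3 (the number of vectors), the set is linearly independent.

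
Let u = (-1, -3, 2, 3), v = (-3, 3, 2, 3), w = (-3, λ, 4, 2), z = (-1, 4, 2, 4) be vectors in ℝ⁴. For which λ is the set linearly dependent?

Place the vectors as rows of a 4×4 matrix; dependence ⇔ determinant zero.
Cofactor expansion gives det = -4*λ - 124.
This vanishes exactly when λ = -31.

λ = -31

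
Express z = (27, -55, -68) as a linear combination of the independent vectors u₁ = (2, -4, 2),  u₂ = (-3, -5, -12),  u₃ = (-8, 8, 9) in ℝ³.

Set up the augmented matrix [u₁ | u₂ | u₃ | z] and row-reduce.
The system has the unique solution (a₁, a₂, a₃) = (2, 3, -4).

z = 2u₁ + 3u₂ - 4u₃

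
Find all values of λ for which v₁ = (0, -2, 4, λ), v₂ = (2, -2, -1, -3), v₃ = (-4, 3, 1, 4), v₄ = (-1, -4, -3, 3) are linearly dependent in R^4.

The vectors are dependent exactly when the determinant of the matrix with rows v₁, v₂, v₃, v₄ vanishes.
Cofactor expansion gives det = 3*λ - 126.
Setting this to zero gives λ = 42.

λ = 42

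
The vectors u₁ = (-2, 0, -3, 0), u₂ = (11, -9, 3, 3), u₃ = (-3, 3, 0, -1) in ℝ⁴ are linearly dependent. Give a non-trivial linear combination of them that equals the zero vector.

u₁ + u₂ + 3u₃ = 0

Row-reduce the matrix with u₁, u₂, u₃ as columns; the null space gives the coefficients.
A generator of the null space is (1, 1, 3).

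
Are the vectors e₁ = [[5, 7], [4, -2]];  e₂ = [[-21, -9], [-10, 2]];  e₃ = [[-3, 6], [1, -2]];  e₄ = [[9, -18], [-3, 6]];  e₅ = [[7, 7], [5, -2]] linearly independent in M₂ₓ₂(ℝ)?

Take coordinates with respect to the standard basis {E₁₁, E₁₂, E₂₁, E₂₂}.
There are 5 vectors in a 4-dimensional space, so they cannot be linearly independent.

linearly dependent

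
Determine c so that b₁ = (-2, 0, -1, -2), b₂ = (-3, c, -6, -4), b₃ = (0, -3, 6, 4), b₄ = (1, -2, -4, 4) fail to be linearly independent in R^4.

c = 5/6

The set is linearly dependent precisely when det[b₁; b₂; b₃; b₄] = 0.
The determinant works out to 60 - 72*c.
This vanishes exactly when c = 5/6.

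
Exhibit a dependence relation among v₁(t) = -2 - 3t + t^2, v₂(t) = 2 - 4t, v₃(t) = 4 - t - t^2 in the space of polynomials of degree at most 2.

Write each element as a vector in ℝ³ using {1, t, t^2}.
Set up α₁v₁ + … + α₃v₃ = 0 and solve the homogeneous system.
A generator of the null space is (1, -1, 1).

v₁ - v₂ + v₃ = 0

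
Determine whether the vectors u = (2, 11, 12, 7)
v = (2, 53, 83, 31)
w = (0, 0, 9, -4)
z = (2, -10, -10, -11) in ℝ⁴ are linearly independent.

linearly dependent

Place the vectors as rows of a 4×4 matrix and reduce to echelon form.
The reduction yields 3 nonzero rows, so the rank is 3.
Since rank 3 < 4, the set is linearly dependent.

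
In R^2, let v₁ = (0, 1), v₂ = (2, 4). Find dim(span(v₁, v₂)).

Row-reduce the 2×2 matrix with these as rows.
The echelon form has 2 nonzero rows, so the rank is 2.

dim = 2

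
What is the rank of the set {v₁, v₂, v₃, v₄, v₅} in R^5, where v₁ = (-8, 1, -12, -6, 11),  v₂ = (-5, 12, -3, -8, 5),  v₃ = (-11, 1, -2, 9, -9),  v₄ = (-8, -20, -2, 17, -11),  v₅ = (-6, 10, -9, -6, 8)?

Row-reduce the 5×5 matrix with these as rows.
There are 4 pivot columns, so rank = 4.

rank 4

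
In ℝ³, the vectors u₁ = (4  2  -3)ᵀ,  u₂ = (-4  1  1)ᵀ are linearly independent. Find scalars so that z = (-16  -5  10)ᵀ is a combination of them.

Write z = a₁u₁ + a₂u₂ and equate components.
The system has the unique solution (a₁, a₂) = (-3, 1).

z = -3u₁ + u₂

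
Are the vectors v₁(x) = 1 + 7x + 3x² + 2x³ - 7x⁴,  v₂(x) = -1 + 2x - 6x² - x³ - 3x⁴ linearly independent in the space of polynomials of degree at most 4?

linearly independent

Take coordinates with respect to the standard basis {1, x, …, x⁴}.
Row-reduce the matrix whose columns are v₁, v₂.
The reduction yields 2 nonzero rows, so the rank is 2.
Since rank = 2 (the number of vectors), the set is linearly independent.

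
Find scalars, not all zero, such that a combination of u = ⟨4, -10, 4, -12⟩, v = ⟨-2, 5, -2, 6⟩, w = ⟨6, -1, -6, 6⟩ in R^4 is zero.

u + 2v = 0

Set up α₁u + … + α₃w = 0 and solve the homogeneous system.
The free variable yields coefficients (1, 2, 0) (any nonzero multiple also works).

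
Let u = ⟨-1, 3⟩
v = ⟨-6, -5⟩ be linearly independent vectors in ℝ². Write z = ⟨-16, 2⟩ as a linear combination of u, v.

Write z = c₁u + c₂v and equate components.
The system has the unique solution (c₁, c₂) = (4, 2).

z = 4u + 2v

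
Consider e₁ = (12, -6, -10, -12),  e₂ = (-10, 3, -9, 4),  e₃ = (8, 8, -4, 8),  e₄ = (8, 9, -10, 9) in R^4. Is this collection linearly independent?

Place the vectors as rows of a 4×4 matrix and reduce to echelon form.
The reduction yields 4 nonzero rows, so the rank is 4.
Since rank = 4 (the number of vectors), the set is linearly independent.

linearly independent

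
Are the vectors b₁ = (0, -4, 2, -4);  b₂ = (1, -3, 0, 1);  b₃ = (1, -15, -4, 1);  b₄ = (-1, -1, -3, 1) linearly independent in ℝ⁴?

linearly dependent

Place the vectors as rows of a 4×4 matrix and reduce to echelon form.
The reduction yields 3 nonzero rows, so the rank is 3.
Since rank 3 < 4, the set is linearly dependent.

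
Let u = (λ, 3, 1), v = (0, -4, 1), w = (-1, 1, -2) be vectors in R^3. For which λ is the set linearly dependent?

λ = 1

Dependence holds iff the 3×3 matrix [u v w] is singular.
Expanding, det = 7*λ - 7.
This vanishes exactly when λ = 1.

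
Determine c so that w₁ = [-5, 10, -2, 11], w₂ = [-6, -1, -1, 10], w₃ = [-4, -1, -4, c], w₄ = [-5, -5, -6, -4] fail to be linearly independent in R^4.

Place the vectors as rows of a 4×4 matrix; dependence ⇔ determinant zero.
The determinant works out to 365*c + 73.
This vanishes exactly when c = -1/5.

c = -1/5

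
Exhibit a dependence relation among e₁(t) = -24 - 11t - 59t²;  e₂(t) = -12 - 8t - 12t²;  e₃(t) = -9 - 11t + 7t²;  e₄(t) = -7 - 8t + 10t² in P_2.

e₁ - 3e₂ - e₃ + 3e₄ = 0

Take coordinates with respect to {1, t, t²}.
Write the vectors as columns of a matrix and find a nonzero vector in its null space.
One solution (up to scaling) is (1, -3, -1, 3).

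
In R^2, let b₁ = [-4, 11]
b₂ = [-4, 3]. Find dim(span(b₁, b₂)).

Apply Gaussian elimination to the matrix whose rows are b₁, b₂.
There are 2 pivot columns, so rank = 2.

dim = 2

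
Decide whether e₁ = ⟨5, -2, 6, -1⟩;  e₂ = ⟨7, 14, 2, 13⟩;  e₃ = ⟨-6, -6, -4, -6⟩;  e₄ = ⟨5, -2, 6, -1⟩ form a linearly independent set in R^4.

Two of the vectors are equal, giving an immediate dependence.

linearly dependent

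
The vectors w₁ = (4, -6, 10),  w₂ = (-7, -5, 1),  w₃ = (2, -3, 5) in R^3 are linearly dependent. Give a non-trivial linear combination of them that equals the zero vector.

Set up α₁w₁ + … + α₃w₃ = 0 and solve the homogeneous system.
The free variable yields coefficients (1, 0, -2) (any nonzero multiple also works).

w₁ - 2w₃ = 0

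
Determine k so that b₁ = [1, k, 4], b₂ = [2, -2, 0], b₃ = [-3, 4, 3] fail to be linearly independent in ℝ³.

k = 1/3

Place the vectors as rows of a 3×3 matrix; dependence ⇔ determinant zero.
Cofactor expansion gives det = 2 - 6*k.
This vanishes exactly when k = 1/3.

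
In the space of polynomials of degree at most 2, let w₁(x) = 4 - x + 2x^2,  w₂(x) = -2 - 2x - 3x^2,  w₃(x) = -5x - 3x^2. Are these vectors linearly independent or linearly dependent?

linearly independent

Write each element as a coordinate vector in ℝ³ using {1, x, x^2}.
Place the vectors as rows of a 3×3 matrix and reduce to echelon form.
The reduction yields 3 nonzero rows, so the rank is 3.
Since rank = 3 (the number of vectors), the set is linearly independent.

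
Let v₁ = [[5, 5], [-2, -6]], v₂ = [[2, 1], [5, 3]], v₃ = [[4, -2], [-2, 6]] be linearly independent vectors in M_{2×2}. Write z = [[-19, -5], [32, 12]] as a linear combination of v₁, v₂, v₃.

z = -3v₁ + 4v₂ - 3v₃

Work in coordinates with respect to the standard basis {E₁₁, E₁₂, E₂₁, E₂₂}.
Write z = c₁v₁ + … + c₃v₃ and equate components.
The system has the unique solution (c₁, c₂, c₃) = (-3, 4, -3).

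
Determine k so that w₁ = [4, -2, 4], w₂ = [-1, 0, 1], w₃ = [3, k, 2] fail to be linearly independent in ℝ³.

The vectors are dependent exactly when the determinant of the matrix with rows w₁, w₂, w₃ vanishes.
The determinant works out to -8*k - 10.
Setting this to zero gives k = -5/4.

k = -5/4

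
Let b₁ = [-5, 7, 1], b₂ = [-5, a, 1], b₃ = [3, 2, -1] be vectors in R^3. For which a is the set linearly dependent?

The set is linearly dependent precisely when det[b₁; b₂; b₃] = 0.
Cofactor expansion gives det = 2*a - 14.
Solving 2*a - 14 = 0 yields a = 7.

a = 7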